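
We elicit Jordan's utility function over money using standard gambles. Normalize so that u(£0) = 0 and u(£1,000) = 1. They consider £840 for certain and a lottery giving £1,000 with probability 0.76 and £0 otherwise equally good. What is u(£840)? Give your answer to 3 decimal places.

0.760

The indifference gives u(£840) = 0.76·u(£1,000) + 0.24·u(£0) = 0.76·1 + 0.24·0 = 0.76.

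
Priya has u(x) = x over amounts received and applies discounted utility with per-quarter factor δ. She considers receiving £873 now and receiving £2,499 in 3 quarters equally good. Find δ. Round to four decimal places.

δ ≈ 0.7043

Indifference means u(873) = δ^3 · u(2499), so δ^3 = u(873)/u(2499).
With u(x) = x: δ^3 = 873/2499 = 0.34934.
Taking the cube root: δ = 0.34934^(1/3) ≈ 0.7043.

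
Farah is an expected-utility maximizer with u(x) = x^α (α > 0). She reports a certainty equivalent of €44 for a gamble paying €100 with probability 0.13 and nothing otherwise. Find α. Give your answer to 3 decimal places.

Since u(0) = 0, the lottery's EU is 0.13·100^α.
Setting u(44) equal to that: 44^α = 0.13·100^α ⇒ (44/100)^α = 0.13.
Taking logs: α·ln(44/100) = ln(0.13), so α = -2.040221 / -0.820981 ≈ 2.485.

α ≈ 2.485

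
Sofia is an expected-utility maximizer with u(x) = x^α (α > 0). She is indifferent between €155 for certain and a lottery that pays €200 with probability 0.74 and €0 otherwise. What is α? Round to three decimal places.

α ≈ 1.181

Since u(0) = 0, the lottery's EU is 0.74·200^α.
Setting u(155) equal to that: 155^α = 0.74·200^α ⇒ (155/200)^α = 0.74.
α = ln(0.74) / ln(155/200) = -0.301105/-0.254892 ≈ 1.181.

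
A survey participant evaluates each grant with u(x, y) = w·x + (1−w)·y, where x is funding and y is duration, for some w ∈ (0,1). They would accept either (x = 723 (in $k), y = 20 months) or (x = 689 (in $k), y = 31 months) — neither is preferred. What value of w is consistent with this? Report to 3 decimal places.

Indifference: w·723 + (1−w)·20 = w·689 + (1−w)·31.
Collecting terms: w·34 = (1−w)·11.
So w/(1−w) = 11/34 = 0.3235, giving w = 11/(34+11) = 0.244.

w = 0.244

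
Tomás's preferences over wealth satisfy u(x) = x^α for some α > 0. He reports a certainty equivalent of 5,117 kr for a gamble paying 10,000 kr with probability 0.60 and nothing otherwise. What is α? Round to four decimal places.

EU(lottery) = 0.60·10000^α + 0.40·0 = 0.60·10000^α.
Setting u(5117) equal to that: 5117^α = 0.60·10000^α ⇒ (5117/10000)^α = 0.60.
α = ln(0.60) / ln(5117/10000) = -0.5108256/-0.6700168 ≈ 0.7624.

α ≈ 0.7624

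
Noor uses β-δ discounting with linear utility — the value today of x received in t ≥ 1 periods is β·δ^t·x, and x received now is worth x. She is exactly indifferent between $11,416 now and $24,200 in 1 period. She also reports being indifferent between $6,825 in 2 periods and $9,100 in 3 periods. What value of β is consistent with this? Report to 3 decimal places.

β ≈ 0.629

From the later pair, β·δ^2·6825 = β·δ^3·9100; dividing through, δ = 6825/9100 = 0.75000.
Substituting δ into 11416 = β·δ·24200: β = 11416/(18150.000) ≈ 0.629.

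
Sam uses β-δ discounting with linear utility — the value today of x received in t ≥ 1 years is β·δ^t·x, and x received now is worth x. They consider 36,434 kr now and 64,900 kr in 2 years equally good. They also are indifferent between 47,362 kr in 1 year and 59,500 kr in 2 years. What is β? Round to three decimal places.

Both payoffs in the second observation are in the future, so β drops out: δ^1·47362 = δ^2·59500 ⇒ δ = 47362/59500 = 0.79600.
Substituting δ into 36434 = β·δ^2·64900: β = 36434/(41121.678) ≈ 0.886.

β ≈ 0.886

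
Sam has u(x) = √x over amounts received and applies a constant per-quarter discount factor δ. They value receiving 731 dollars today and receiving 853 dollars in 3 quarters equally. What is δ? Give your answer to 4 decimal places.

Equating discounted utilities: u(731) = δ^3·u(853) ⇒ δ^3 = u(731)/u(853).
Since u(x) = √x, δ^3 = √(731/853) = 0.92573.
Hence δ = (0.92573)^(1/3) = 0.974604.

δ ≈ 0.9746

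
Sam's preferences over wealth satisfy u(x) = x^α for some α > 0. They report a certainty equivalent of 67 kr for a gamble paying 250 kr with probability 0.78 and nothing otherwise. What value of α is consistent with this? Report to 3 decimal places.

α ≈ 0.189

EU(lottery) = 0.78·250^α + 0.22·0 = 0.78·250^α.
Indifference: 67^α = 0.78·250^α, so (67/250)^α = 0.78.
Take logs: α = ln 0.78 / ln(67/250) ≈ 0.18869.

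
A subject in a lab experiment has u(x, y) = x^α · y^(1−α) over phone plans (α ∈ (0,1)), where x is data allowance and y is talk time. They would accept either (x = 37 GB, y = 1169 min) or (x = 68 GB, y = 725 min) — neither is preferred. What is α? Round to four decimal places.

The Cobb–Douglas utilities coincide, so 37^α·1169^(1−α) = 68^α·725^(1−α).
(37/68)^α = (725/1169)^(1−α); take logs: α·ln(37/68) = (1−α)·ln(725/1169), i.e. α·-0.6085898 = (1−α)·-0.4777323.
Thus α·(-1.0863221) = -0.4777323, so α = -0.4777323/-1.0863221 ≈ 0.4398.

α ≈ 0.4398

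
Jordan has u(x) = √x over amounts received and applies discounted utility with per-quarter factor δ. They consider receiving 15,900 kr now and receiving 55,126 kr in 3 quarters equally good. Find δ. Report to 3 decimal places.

δ ≈ 0.813

Indifference means u(15900) = δ^3 · u(55126), so δ^3 = u(15900)/u(55126).
Since u(x) = √x, δ^3 = √(15900/55126) = 0.53706.
Hence δ = (0.53706)^(1/3) = 0.81284.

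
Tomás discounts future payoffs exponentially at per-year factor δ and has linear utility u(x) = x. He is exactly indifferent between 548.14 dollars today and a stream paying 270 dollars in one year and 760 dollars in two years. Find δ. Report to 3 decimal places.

Equating present values: 548.14 = 270δ + 760δ².
So 760δ² + 270δ − 548.14 = 0.
By the quadratic formula (taking the positive root), δ = (−270 + √1739245.60) / 1520 ≈ 0.690.

δ ≈ 0.690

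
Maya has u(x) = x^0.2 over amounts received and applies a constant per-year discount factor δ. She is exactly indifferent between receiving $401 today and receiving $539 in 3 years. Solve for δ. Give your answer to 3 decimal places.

Indifference means u(401) = δ^3 · u(539), so δ^3 = u(401)/u(539).
With u(x) = x^0.2: δ^3 = 401^0.2/539^0.2 = (401/539)^0.2 = 0.94256.
Taking the cube root: δ = 0.94256^(1/3) ≈ 0.980.

δ ≈ 0.980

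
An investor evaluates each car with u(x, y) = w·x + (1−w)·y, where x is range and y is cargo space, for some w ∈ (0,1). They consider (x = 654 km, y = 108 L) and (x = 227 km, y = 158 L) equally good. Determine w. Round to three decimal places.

w = 0.105

Equating utilities: w·654 + (1−w)·108 = w·227 + (1−w)·158.
w·(654−227) = (1−w)·(158−108), i.e. w·427 = (1−w)·50.
So w/(1−w) = 50/427 = 0.1171, giving w = 50/(427+50) = 0.105.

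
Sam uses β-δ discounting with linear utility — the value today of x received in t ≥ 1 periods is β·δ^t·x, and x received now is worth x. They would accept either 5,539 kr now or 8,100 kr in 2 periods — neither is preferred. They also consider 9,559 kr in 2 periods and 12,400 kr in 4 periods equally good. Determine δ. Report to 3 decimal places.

δ ≈ 0.878

The second indifference involves only future payoffs, so β cancels: β·δ^2·9559 = β·δ^4·12400, giving δ^2 = 9559/12400 = 0.77089, so δ = 0.87800.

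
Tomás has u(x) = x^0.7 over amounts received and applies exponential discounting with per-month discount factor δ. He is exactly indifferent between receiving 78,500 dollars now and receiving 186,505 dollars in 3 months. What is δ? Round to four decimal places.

δ ≈ 0.8172

The payoff in 3 months is discounted by δ^3, so u(78500) = δ^3·u(186505) and δ^3 = u(78500)/u(186505).
Since u(x) = x^0.7, δ^3 = (78500/186505)^0.7 = 0.42090^0.7 = 0.54566.
So δ = 0.54566^(1/3) ≈ 0.8172.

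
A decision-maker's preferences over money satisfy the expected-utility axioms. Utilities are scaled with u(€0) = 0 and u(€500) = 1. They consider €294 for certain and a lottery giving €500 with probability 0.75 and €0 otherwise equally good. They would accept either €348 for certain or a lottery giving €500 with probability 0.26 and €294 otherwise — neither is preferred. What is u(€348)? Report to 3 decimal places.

First, u(€294) = 0.75·u(€500) + 0.25·u(€0) = 0.75.
Chaining: u(€348) = 0.26·1.00 + 0.74·0.75 = 0.8150.

0.815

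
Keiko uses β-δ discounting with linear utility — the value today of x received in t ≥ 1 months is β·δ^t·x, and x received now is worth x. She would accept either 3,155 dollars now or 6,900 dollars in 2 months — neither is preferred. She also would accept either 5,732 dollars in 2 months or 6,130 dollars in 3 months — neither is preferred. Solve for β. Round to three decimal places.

Both payoffs in the second observation are in the future, so β drops out: δ^2·5732 = δ^3·6130 ⇒ δ = 5732/6130 = 0.93507.
The first indifference: 3155 = β·δ^2·6900, so β = 3155/(δ^2·6900) = 3155/(0.87436·6900) ≈ 0.523.

β ≈ 0.523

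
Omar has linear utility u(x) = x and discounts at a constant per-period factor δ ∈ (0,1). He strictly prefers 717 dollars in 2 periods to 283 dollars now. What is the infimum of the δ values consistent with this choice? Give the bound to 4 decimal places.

δ > 0.6283

Under u(x) = x this choice says 283 < δ^2·717.
So δ^2 > 283/717 = 0.39470; taking the square root of both positive sides preserves the inequality.
δ > 0.39470^(1/2) = 0.6283.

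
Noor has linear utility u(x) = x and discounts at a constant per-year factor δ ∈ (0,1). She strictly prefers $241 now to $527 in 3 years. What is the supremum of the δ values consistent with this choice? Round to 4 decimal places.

δ < 0.7704

Under u(x) = x this choice says 241 > δ^3·527.
So δ^3 < 241/527 = 0.45731; taking the cube root of both positive sides preserves the inequality.
δ < (241/527)^(1/3) ≈ 0.7704.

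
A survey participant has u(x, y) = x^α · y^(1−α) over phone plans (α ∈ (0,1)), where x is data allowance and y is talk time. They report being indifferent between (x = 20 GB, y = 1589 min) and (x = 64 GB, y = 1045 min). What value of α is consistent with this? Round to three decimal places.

α ≈ 0.265

Set the two utilities equal: 20^α·1589^(1−α) = 64^α·1045^(1−α).
Taking logs: α·ln 20 + (1−α)·ln 1589 = α·ln 64 + (1−α)·ln 1045, i.e. α·-1.163151 = (1−α)·-0.419088.
Thus α·(-1.582239) = -0.419088, so α = -0.419088/-1.582239 ≈ 0.265.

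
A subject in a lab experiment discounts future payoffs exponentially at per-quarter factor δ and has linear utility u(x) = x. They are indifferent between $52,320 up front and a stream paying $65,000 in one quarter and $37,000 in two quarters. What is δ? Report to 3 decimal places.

δ ≈ 0.600

Present value of the stream is 65000·δ + 37000·δ². Indifference gives 65000δ + 37000δ² = 52320.
So 37000δ² + 65000δ − 52320 = 0.
By the quadratic formula (taking the positive root), δ = (−65000 + √11968360000.00) / 74000 ≈ 0.600.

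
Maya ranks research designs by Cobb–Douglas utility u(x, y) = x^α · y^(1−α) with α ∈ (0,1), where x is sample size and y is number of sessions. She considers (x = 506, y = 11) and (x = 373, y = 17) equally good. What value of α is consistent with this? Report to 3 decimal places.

α ≈ 0.588

The Cobb–Douglas utilities coincide, so 506^α·11^(1−α) = 373^α·17^(1−α).
Rearrange to (506/373)^α = (17/11)^(1−α) and take logs: α·0.304958 = (1−α)·0.435318.
So α/(1−α) = (0.435318)/(0.304958) = 1.427469, and α = 1.427469/2.427469 ≈ 0.588.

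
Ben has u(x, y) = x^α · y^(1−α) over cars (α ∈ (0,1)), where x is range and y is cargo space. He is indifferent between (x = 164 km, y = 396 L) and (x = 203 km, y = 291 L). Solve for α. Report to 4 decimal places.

Indifference: 164^α · 396^(1−α) = 203^α · 291^(1−α).
Rearrange to (164/203)^α = (291/396)^(1−α) and take logs: α·-0.2133396 = (1−α)·-0.3080909.
Thus α·(-0.5214305) = -0.3080909, so α = -0.3080909/-0.5214305 ≈ 0.5909.

α ≈ 0.5909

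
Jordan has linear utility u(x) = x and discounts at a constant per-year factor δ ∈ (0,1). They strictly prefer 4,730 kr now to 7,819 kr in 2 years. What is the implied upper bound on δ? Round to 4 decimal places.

Comparing present values: 4730 > δ^2·7819.
Dividing by 7819: δ^2 < 0.60494. Both sides are positive, so the square root keeps the direction.
δ < (4730/7819)^(1/2) ≈ 0.7778.

δ < 0.7778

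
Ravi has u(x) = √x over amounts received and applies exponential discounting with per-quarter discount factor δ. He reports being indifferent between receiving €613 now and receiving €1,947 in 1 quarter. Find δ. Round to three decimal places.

Equating discounted utilities: u(613) = δ·u(1947) ⇒ δ = u(613)/u(1947).
With u(x) = √x: δ = √613/√1947 = √(613/1947) = 0.56111.

δ ≈ 0.561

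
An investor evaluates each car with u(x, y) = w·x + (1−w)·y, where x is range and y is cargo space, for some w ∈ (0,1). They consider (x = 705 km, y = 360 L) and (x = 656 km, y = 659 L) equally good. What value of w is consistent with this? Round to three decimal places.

Indifference: w·705 + (1−w)·360 = w·656 + (1−w)·659.
Rearranging, 49·w − 299·(1−w) = 0.
The marginal rate of substitution is 299/49, so w = 299/(49+299) = 0.859.

w = 0.859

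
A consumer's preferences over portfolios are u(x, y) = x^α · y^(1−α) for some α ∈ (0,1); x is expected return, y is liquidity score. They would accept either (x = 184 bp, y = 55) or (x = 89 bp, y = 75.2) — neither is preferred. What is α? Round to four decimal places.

α ≈ 0.3010

Set the two utilities equal: 184^α·55^(1−α) = 89^α·75.2^(1−α).
Taking logs: α·ln 184 + (1−α)·ln 55 = α·ln 89 + (1−α)·ln 75.2, i.e. α·0.7262994 = (1−α)·0.3128180.
Thus α·(1.0391174) = 0.3128180, so α = 0.3128180/1.0391174 ≈ 0.3010.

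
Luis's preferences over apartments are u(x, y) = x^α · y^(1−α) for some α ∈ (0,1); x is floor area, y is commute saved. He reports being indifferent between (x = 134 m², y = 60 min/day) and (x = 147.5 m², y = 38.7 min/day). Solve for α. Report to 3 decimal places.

Set the two utilities equal: 134^α·60^(1−α) = 147.5^α·38.7^(1−α).
Rearrange to (134/147.5)^α = (38.7/60)^(1−α) and take logs: α·-0.095988 = (1−α)·-0.438505.
With A = -0.095988 and B = -0.438505: α·A = (1−α)·B, so α = B/(A+B) = -0.438505/-0.534493 ≈ 0.820.

α ≈ 0.820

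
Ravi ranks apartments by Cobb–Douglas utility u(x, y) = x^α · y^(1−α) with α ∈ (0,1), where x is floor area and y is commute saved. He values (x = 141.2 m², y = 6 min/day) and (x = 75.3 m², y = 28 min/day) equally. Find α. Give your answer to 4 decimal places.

α ≈ 0.7102

Indifference: 141.2^α · 6^(1−α) = 75.3^α · 28^(1−α).
Rearrange to (141.2/75.3)^α = (28/6)^(1−α) and take logs: α·0.6286972 = (1−α)·1.5404450.
With A = 0.6286972 and B = 1.5404450: α·A = (1−α)·B, so α = B/(A+B) = 1.5404450/2.1691422 ≈ 0.7102.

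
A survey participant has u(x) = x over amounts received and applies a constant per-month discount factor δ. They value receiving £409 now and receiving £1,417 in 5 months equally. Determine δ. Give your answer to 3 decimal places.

The payoff in 5 months is discounted by δ^5, so u(409) = δ^5·u(1417) and δ^5 = u(409)/u(1417).
With u(x) = x: δ^5 = 409/1417 = 0.28864.
Hence δ = (0.28864)^(1/5) = 0.77996.

δ ≈ 0.780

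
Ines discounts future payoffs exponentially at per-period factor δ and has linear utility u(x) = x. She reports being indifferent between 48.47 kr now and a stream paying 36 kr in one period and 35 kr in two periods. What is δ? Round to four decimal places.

δ ≈ 0.7700

Equating present values: 48.47 = 36δ + 35δ².
So 35δ² + 36δ − 48.47 = 0.
By the quadratic formula (taking the positive root), δ = (−36 + √8081.80) / 70 ≈ 0.7700.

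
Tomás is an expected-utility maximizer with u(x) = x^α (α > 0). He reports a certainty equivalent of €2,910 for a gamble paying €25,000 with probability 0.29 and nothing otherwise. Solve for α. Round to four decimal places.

The lottery's expected utility is 0.29·u(25000) + 0.71·u(0) = 0.29·25000^α (since u(0) = 0 for α > 0).
Equating: 2910^α = 0.29·25000^α, i.e. 0.1164^α = 0.29.
Taking logs: α·ln(2910/25000) = ln(0.29), so α = -1.2378744 / -2.1507227 ≈ 0.5756.

α ≈ 0.5756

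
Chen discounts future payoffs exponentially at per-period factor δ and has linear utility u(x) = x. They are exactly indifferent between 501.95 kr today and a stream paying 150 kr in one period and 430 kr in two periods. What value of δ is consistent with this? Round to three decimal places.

Equating present values: 501.95 = 150δ + 430δ².
Rearranged: 430δ² + 150δ − 501.95 = 0.
The positive root is δ = [−150 + √(150² + 4·430·501.95)] / (2·430) = (−150 + 941.198)/860 ≈ 0.920.

δ ≈ 0.920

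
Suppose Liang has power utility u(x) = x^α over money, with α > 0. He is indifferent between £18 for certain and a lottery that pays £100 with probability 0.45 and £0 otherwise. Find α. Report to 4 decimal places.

EU(lottery) = 0.45·100^α + 0.55·0 = 0.45·100^α.
Equating: 18^α = 0.45·100^α, i.e. 0.1800^α = 0.45.
Take logs: α = ln 0.45 / ln(18/100) ≈ 0.465657.

α ≈ 0.4657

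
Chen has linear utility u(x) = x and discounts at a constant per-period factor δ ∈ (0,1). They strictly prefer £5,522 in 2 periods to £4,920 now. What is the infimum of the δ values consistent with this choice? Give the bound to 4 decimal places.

δ > 0.9439

Under u(x) = x this choice says 4920 < δ^2·5522.
Hence δ^2 > 4920/5522 = 0.89098, and x ↦ x^(1/2) is increasing on (0,∞).
δ > (4920/5522)^(1/2) ≈ 0.9439.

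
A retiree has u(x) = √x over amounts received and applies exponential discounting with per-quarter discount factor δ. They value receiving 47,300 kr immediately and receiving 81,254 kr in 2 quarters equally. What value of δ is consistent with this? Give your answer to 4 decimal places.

δ ≈ 0.8735

Equating discounted utilities: u(47300) = δ^2·u(81254) ⇒ δ^2 = u(47300)/u(81254).
With u(x) = √x: δ^2 = √47300/√81254 = √(47300/81254) = 0.76297.
Taking the square root: δ = 0.76297^(1/2) ≈ 0.8735.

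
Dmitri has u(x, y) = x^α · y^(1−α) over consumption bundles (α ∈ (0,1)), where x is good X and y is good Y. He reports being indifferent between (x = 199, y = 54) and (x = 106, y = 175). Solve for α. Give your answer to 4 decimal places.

α ≈ 0.6512

Indifference: 199^α · 54^(1−α) = 106^α · 175^(1−α).
Taking logs: α·ln 199 + (1−α)·ln 54 = α·ln 106 + (1−α)·ln 175, i.e. α·0.6298657 = (1−α)·1.1758019.
Thus α·(1.8056676) = 1.1758019, so α = 1.1758019/1.8056676 ≈ 0.6512.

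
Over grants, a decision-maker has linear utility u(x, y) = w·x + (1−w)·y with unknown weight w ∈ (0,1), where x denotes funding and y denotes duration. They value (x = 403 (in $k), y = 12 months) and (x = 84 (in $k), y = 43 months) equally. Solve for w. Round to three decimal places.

Equating utilities: w·403 + (1−w)·12 = w·84 + (1−w)·43.
Collecting terms: w·319 = (1−w)·31.
Hence w = 31/(319+31) = 31/350 = 0.089.

w = 0.089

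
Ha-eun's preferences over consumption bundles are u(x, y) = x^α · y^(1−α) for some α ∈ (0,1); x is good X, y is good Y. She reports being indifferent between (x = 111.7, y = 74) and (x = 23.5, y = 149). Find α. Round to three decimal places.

Indifference: 111.7^α · 74^(1−α) = 23.5^α · 149^(1−α).
Taking logs: α·ln 111.7 + (1−α)·ln 74 = α·ln 23.5 + (1−α)·ln 149, i.e. α·1.558816 = (1−α)·0.699881.
Thus α·(2.258697) = 0.699881, so α = 0.699881/2.258697 ≈ 0.310.

α ≈ 0.310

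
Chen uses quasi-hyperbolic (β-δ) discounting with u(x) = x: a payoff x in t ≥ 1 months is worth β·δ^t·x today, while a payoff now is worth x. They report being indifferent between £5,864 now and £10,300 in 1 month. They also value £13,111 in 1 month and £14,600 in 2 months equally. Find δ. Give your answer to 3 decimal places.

From the later pair, β·δ^1·13111 = β·δ^2·14600; dividing through, δ = 13111/14600 = 0.89801.

δ ≈ 0.898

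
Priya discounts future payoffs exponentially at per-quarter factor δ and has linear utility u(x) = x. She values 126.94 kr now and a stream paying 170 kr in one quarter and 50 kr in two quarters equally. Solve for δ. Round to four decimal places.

δ ≈ 0.6300

Equating present values: 126.94 = 170δ + 50δ².
That is, 50δ² + 170δ − 126.94 = 0, a quadratic in δ.
δ = (−170 + √(170² + 4·50·126.94)) / (2·50) = (−170 + √54288.00) / 100 ≈ 0.6300.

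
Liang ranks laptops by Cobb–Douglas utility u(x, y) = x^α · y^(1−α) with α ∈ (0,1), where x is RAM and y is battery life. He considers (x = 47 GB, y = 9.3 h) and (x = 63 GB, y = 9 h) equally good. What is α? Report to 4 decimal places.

α ≈ 0.1007

Set the two utilities equal: 47^α·9.3^(1−α) = 63^α·9^(1−α).
Rearrange to (47/63)^α = (9/9.3)^(1−α) and take logs: α·-0.2929871 = (1−α)·-0.0327898.
Thus α·(-0.3257769) = -0.0327898, so α = -0.0327898/-0.3257769 ≈ 0.1007.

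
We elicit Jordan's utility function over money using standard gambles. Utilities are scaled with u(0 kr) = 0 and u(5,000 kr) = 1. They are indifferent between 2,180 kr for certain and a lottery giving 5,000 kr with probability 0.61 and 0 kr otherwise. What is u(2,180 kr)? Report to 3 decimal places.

u(2,180 kr) equals the lottery's expected utility: 0.61·1 + 0.39·0 = 0.61.

0.610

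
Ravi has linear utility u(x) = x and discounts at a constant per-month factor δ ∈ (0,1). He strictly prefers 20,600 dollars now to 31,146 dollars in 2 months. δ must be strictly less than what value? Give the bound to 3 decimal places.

δ < 0.813

Under u(x) = x this choice says 20600 > δ^2·31146.
Dividing by 31146: δ^2 < 0.66140. Both sides are positive, so the square root keeps the direction.
δ < 0.66140^(1/2) = 0.813.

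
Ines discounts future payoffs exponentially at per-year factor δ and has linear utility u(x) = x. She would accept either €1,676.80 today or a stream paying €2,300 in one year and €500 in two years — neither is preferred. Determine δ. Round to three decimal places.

The stream is worth 2300δ + 500δ² today, so 2300δ + 500δ² = 1676.80.
So 500δ² + 2300δ − 1676.80 = 0.
δ = (−2300 + √(2300² + 4·500·1676.80)) / (2·500) = (−2300 + √8643600.00) / 1000 ≈ 0.640.

δ ≈ 0.640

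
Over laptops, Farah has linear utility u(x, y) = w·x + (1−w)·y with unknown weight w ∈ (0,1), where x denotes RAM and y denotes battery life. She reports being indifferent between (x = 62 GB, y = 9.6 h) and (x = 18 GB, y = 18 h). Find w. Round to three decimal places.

Equating utilities: w·62 + (1−w)·9.6 = w·18 + (1−w)·18.
Collecting terms: w·44 = (1−w)·8.4.
Hence w = 8.4/(44+8.4) = 8.4/52.4 = 0.160.

w = 0.160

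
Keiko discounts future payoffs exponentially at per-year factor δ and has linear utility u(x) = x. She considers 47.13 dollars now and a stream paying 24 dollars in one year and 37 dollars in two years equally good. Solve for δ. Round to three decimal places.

Present value of the stream is 24·δ + 37·δ². Indifference gives 24δ + 37δ² = 47.13.
Rearranged: 37δ² + 24δ − 47.13 = 0.
By the quadratic formula (taking the positive root), δ = (−24 + √7551.24) / 74 ≈ 0.850.

δ ≈ 0.850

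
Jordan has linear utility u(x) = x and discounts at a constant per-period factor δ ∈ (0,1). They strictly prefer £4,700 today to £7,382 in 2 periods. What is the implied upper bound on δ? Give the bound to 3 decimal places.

δ < 0.798

The preference means 4700 > δ^2·7382.
Hence δ^2 < 4700/7382 = 0.63668, and x ↦ x^(1/2) is increasing on (0,∞).
δ < (4700/7382)^(1/2) ≈ 0.798.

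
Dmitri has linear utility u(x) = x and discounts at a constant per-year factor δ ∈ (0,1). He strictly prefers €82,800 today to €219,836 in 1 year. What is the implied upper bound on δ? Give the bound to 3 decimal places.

Comparing present values: 82800 > δ·219836.
So δ < 82800/219836 = 0.37664.

δ < 0.377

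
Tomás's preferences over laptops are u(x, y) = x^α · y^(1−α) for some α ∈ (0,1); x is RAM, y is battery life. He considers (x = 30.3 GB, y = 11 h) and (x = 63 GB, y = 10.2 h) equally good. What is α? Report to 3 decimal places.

α ≈ 0.094

The Cobb–Douglas utilities coincide, so 30.3^α·11^(1−α) = 63^α·10.2^(1−α).
Taking logs: α·ln 30.3 + (1−α)·ln 11 = α·ln 63 + (1−α)·ln 10.2, i.e. α·-0.731987 = (1−α)·-0.075508.
Thus α·(-0.807495) = -0.075508, so α = -0.075508/-0.807495 ≈ 0.094.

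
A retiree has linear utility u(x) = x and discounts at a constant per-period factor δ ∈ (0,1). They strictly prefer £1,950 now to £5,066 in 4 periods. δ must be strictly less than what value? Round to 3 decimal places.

The preference means 1950 > δ^4·5066.
Hence δ^4 < 1950/5066 = 0.38492, and x ↦ x^(1/4) is increasing on (0,∞).
δ < 0.38492^(1/4) = 0.788.

δ < 0.788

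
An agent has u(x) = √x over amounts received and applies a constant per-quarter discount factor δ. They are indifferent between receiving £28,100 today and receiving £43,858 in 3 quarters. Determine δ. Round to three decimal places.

Indifference means u(28100) = δ^3 · u(43858), so δ^3 = u(28100)/u(43858).
Since u(x) = √x, δ^3 = √(28100/43858) = 0.80044.
So δ = 0.80044^(1/3) ≈ 0.928.

δ ≈ 0.928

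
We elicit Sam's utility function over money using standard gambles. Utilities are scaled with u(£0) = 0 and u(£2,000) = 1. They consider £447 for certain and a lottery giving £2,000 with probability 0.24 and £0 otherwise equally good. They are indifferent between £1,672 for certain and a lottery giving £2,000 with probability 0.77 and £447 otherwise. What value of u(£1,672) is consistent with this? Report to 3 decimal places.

0.825

The first gamble pins u(£447): it must equal 0.24·1 + 0.76·0 = 0.24.
Then u(£1,672) = 0.77·u(£2,000) + 0.23·u(£447) = 0.77·1.00 + 0.23·0.24 = 0.8252.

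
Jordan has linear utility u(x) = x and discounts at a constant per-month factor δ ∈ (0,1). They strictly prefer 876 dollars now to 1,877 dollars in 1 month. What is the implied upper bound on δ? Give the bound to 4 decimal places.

δ < 0.4667

Under u(x) = x this choice says 876 > δ·1877.
Dividing through by 1877 gives δ < 0.46670.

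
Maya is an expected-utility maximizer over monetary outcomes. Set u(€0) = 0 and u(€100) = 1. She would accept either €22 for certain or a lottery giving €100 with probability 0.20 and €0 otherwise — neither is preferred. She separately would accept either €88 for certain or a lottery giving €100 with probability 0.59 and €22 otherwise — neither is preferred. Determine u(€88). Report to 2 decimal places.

First, u(€22) = 0.20·u(€100) + 0.80·u(€0) = 0.20.
The second indifference gives u(€88) = 0.59·u(€100) + 0.41·u(€22) = 0.59·1.00 + 0.41·0.20 = 0.6720.

0.67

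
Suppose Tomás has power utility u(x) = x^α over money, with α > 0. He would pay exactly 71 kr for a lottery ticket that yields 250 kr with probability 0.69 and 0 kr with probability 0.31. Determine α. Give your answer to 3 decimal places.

α ≈ 0.295

EU(lottery) = 0.69·250^α + 0.31·0 = 0.69·250^α.
Equating: 71^α = 0.69·250^α, i.e. 0.2840^α = 0.69.
α = ln(0.69) / ln(71/250) = -0.371064/-1.258781 ≈ 0.295.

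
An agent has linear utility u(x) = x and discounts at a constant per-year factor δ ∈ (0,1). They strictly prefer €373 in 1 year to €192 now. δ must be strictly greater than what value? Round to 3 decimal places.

The preference means 192 < δ·373.
So δ > 192/373 = 0.51475.

δ > 0.515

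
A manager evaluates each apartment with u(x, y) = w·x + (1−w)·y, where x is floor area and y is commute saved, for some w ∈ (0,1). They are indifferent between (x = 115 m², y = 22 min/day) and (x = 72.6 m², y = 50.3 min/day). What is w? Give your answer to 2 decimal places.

w = 0.40

u(115,22) = u(72.6,50.3) means w·115 + (1−w)·22 = w·72.6 + (1−w)·50.3.
w·(115−72.6) = (1−w)·(50.3−22), i.e. w·42.4 = (1−w)·28.3.
The marginal rate of substitution is 28.3/42.4, so w = 28.3/(42.4+28.3) = 0.40.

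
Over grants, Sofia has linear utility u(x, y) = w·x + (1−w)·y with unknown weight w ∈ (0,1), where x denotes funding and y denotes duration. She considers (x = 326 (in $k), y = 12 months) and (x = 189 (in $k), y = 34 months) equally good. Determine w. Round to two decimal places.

u(326,12) = u(189,34) means w·326 + (1−w)·12 = w·189 + (1−w)·34.
w·(326−189) = (1−w)·(34−12), i.e. w·137 = (1−w)·22.
The marginal rate of substitution is 22/137, so w = 22/(137+22) = 0.14.

w = 0.14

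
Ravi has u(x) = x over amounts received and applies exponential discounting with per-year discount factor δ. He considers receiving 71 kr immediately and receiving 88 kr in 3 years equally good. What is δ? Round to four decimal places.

δ ≈ 0.9309

Equating discounted utilities: u(71) = δ^3·u(88) ⇒ δ^3 = u(71)/u(88).
With u(x) = x: δ^3 = 71/88 = 0.80682.
Taking the cube root: δ = 0.80682^(1/3) ≈ 0.9309.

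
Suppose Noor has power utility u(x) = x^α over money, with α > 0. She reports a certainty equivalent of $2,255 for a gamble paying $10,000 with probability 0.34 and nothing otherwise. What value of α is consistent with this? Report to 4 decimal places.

α ≈ 0.7243

EU(lottery) = 0.34·10000^α + 0.66·0 = 0.34·10000^α.
Equating: 2255^α = 0.34·10000^α, i.e. 0.2255^α = 0.34.
Taking logs: α·ln(2255/10000) = ln(0.34), so α = -1.0788097 / -1.4894351 ≈ 0.7243.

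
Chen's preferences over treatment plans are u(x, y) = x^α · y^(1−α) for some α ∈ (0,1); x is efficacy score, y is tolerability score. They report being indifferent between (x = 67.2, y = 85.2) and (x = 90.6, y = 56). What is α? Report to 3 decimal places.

α ≈ 0.584

The Cobb–Douglas utilities coincide, so 67.2^α·85.2^(1−α) = 90.6^α·56^(1−α).
(67.2/90.6)^α = (56/85.2)^(1−α); take logs: α·ln(67.2/90.6) = (1−α)·ln(56/85.2), i.e. α·-0.298781 = (1−α)·-0.419650.
Thus α·(-0.718431) = -0.419650, so α = -0.419650/-0.718431 ≈ 0.584.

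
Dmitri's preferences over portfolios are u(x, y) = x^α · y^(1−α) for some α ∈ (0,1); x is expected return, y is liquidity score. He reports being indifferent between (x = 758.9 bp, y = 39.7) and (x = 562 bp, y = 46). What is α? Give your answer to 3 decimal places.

α ≈ 0.329

The Cobb–Douglas utilities coincide, so 758.9^α·39.7^(1−α) = 562^α·46^(1−α).
Taking logs: α·ln 758.9 + (1−α)·ln 39.7 = α·ln 562 + (1−α)·ln 46, i.e. α·0.300368 = (1−α)·0.147290.
Thus α·(0.447658) = 0.147290, so α = 0.147290/0.447658 ≈ 0.329.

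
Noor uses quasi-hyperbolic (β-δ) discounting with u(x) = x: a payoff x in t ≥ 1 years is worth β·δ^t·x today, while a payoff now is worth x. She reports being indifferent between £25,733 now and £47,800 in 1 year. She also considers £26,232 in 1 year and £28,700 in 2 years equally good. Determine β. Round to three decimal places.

The second indifference involves only future payoffs, so β cancels: β·δ^1·26232 = β·δ^2·28700, giving δ = 26232/28700 = 0.91401.
Substituting δ into 25733 = β·δ·47800: β = 25733/(43689.533) ≈ 0.589.

β ≈ 0.589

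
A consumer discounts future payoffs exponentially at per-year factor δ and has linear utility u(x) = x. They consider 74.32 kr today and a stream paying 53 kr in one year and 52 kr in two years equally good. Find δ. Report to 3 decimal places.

δ ≈ 0.790

The stream is worth 53δ + 52δ² today, so 53δ + 52δ² = 74.32.
So 52δ² + 53δ − 74.32 = 0.
The positive root is δ = [−53 + √(53² + 4·52·74.32)] / (2·52) = (−53 + 135.158)/104 ≈ 0.790.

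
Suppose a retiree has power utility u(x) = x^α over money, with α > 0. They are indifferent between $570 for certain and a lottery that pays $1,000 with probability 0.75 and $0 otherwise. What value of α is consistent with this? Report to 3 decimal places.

α ≈ 0.512

EU(lottery) = 0.75·1000^α + 0.25·0 = 0.75·1000^α.
Setting u(570) equal to that: 570^α = 0.75·1000^α ⇒ (570/1000)^α = 0.75.
Taking logs: α·ln(570/1000) = ln(0.75), so α = -0.287682 / -0.562119 ≈ 0.512.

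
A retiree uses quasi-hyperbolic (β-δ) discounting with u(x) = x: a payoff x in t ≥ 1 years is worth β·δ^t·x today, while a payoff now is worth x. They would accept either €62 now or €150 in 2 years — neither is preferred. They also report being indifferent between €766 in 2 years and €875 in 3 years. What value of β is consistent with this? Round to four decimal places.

From the later pair, β·δ^2·766 = β·δ^3·875; dividing through, δ = 766/875 = 0.87543.
The first indifference: 62 = β·δ^2·150, so β = 62/(δ^2·150) = 62/(0.76638·150) ≈ 0.5393.

β ≈ 0.5393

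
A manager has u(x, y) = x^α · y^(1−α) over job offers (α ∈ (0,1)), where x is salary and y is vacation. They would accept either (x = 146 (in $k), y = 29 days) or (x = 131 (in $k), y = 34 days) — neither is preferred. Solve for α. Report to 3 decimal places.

The Cobb–Douglas utilities coincide, so 146^α·29^(1−α) = 131^α·34^(1−α).
(146/131)^α = (34/29)^(1−α); take logs: α·ln(146/131) = (1−α)·ln(34/29), i.e. α·0.108409 = (1−α)·0.159065.
So α/(1−α) = (0.159065)/(0.108409) = 1.467267, and α = 1.467267/2.467267 ≈ 0.595.

α ≈ 0.595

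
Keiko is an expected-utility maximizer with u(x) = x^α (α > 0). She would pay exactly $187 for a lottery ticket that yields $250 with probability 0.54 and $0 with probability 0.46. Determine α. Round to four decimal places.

α ≈ 2.1222

EU(lottery) = 0.54·250^α + 0.46·0 = 0.54·250^α.
Setting u(187) equal to that: 187^α = 0.54·250^α ⇒ (187/250)^α = 0.54.
Take logs: α = ln 0.54 / ln(187/250) ≈ 2.122202.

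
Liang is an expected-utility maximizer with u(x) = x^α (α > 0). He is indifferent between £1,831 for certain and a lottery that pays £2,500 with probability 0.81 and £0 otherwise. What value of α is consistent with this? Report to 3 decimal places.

EU(lottery) = 0.81·2500^α + 0.19·0 = 0.81·2500^α.
Equating: 1831^α = 0.81·2500^α, i.e. 0.7324^α = 0.81.
Taking logs: α·ln(1831/2500) = ln(0.81), so α = -0.210721 / -0.311428 ≈ 0.677.

α ≈ 0.677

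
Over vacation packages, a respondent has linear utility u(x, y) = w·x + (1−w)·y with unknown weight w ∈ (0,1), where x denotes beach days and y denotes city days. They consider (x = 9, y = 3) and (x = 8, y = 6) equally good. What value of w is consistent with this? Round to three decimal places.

Equating utilities: w·9 + (1−w)·3 = w·8 + (1−w)·6.
w·(9−8) = (1−w)·(6−3), i.e. w·1 = (1−w)·3.
So w/(1−w) = 3/1 = 3.0000, giving w = 3/(1+3) = 0.750.

w = 0.750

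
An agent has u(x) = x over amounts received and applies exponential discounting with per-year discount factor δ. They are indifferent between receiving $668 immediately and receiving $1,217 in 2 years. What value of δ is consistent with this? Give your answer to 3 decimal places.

δ ≈ 0.741

The payoff in 2 years is discounted by δ^2, so u(668) = δ^2·u(1217) and δ^2 = u(668)/u(1217).
With u(x) = x: δ^2 = 668/1217 = 0.54889.
Taking the square root: δ = 0.54889^(1/2) ≈ 0.741.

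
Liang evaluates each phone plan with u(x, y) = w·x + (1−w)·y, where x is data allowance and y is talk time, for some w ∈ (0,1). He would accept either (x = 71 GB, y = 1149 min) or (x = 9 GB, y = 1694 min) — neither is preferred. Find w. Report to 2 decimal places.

w = 0.90

u(71,1149) = u(9,1694) means w·71 + (1−w)·1149 = w·9 + (1−w)·1694.
w·(71−9) = (1−w)·(1694−1149), i.e. w·62 = (1−w)·545.
So w/(1−w) = 545/62 = 8.7903, giving w = 545/(62+545) = 0.90.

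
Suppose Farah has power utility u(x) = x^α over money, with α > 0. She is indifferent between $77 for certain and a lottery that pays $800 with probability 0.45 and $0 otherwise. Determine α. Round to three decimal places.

α ≈ 0.341

Since u(0) = 0, the lottery's EU is 0.45·800^α.
Setting u(77) equal to that: 77^α = 0.45·800^α ⇒ (77/800)^α = 0.45.
Taking logs: α·ln(77/800) = ln(0.45), so α = -0.798508 / -2.340806 ≈ 0.341.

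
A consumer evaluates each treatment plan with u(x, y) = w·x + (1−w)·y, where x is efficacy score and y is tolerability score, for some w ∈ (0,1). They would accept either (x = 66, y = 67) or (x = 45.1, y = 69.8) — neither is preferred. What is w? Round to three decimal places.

Equating utilities: w·66 + (1−w)·67 = w·45.1 + (1−w)·69.8.
Rearranging, 20.9·w − 2.8·(1−w) = 0.
The marginal rate of substitution is 2.8/20.9, so w = 2.8/(20.9+2.8) = 0.118.

w = 0.118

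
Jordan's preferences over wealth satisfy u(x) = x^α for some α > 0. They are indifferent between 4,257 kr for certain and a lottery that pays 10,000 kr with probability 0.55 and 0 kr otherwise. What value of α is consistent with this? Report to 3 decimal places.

EU(lottery) = 0.55·10000^α + 0.45·0 = 0.55·10000^α.
Indifference: 4257^α = 0.55·10000^α, so (4257/10000)^α = 0.55.
Taking logs: α·ln(4257/10000) = ln(0.55), so α = -0.597837 / -0.854020 ≈ 0.700.

α ≈ 0.700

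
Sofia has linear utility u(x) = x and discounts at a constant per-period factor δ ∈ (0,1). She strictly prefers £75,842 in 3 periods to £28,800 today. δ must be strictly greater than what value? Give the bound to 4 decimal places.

Comparing present values: 28800 < δ^3·75842.
Hence δ^3 > 28800/75842 = 0.37974, and x ↦ x^(1/3) is increasing on (0,∞).
δ > (28800/75842)^(1/3) ≈ 0.7241.

δ > 0.7241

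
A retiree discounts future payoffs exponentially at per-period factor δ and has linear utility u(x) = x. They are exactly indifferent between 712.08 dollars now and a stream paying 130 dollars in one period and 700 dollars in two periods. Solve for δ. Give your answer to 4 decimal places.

δ ≈ 0.9200

The stream is worth 130δ + 700δ² today, so 130δ + 700δ² = 712.08.
So 700δ² + 130δ − 712.08 = 0.
By the quadratic formula (taking the positive root), δ = (−130 + √2010724.00) / 1400 ≈ 0.9200.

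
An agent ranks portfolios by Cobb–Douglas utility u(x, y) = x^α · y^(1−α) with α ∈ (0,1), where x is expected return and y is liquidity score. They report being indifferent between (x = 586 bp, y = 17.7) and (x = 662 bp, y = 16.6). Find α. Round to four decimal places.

α ≈ 0.3448

The Cobb–Douglas utilities coincide, so 586^α·17.7^(1−α) = 662^α·16.6^(1−α).
Taking logs: α·ln 586 + (1−α)·ln 17.7 = α·ln 662 + (1−α)·ln 16.6, i.e. α·-0.1219458 = (1−α)·-0.0641619.
Thus α·(-0.1861077) = -0.0641619, so α = -0.0641619/-0.1861077 ≈ 0.3448.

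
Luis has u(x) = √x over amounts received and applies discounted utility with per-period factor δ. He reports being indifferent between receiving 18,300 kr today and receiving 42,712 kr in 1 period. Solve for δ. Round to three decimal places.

Indifference means u(18300) = δ · u(42712), so δ = u(18300)/u(42712).
Since u(x) = √x, δ = √(18300/42712) = 0.65456.

δ ≈ 0.655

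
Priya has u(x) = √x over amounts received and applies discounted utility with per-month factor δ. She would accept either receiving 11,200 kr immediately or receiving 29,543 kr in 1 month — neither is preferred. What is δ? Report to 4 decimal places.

The payoff in 1 month is discounted by δ, so u(11200) = δ·u(29543) and δ = u(11200)/u(29543).
Since u(x) = √x, δ = √(11200/29543) = 0.61572.

δ ≈ 0.6157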